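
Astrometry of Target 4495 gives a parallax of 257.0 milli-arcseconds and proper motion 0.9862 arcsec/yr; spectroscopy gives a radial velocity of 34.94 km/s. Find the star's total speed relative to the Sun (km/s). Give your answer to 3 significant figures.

d = 1/p = 1/0.2570″ = 3.8911 pc.
v_t = 4.740 μ d = 4.740 × 0.9862 × 3.8911 = 18.189 km/s.
v = √(v_r² + v_t²) = √(34.94² + 18.189²) = √1551.64 = 39.391 km/s.

39.4 km/s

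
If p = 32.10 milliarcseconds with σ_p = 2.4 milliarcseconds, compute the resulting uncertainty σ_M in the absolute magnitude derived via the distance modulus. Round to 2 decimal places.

σ_M = 0.16 mag

M = m − 5 log₁₀ d + 5 = m + 5 log₁₀ p + 5, so ∂M/∂p = 5/(p ln 10).
σ_M = (5/ln 10) · (σ_p/p) = 2.1715 × 2.4/32.10 = 2.1715 × 0.074766 = 0.16235.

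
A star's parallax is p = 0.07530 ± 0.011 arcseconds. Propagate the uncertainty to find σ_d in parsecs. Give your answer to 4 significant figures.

1.940 pc

d = 1/p, so σ_d = σ_p / p².
σ_d = 0.0110 / (0.07530)² = 0.0110 / 0.0056701 = 1.94 pc.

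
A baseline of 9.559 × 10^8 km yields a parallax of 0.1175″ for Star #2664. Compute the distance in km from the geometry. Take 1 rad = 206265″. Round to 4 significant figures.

1.678 × 10^15 km

θ = 0.1175″ = 0.1175/206265 = 5.6966 × 10^-7 rad.
d = B/θ = (9.559 × 10^8) / (5.6966 × 10^-7) = 1.6780 × 10^15 km.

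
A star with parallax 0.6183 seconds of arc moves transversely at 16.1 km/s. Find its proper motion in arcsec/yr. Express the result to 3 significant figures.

2.10 arcsec/yr

d = 1/p = 1/0.6183″ = 1.6173 pc.
μ = v_t / (4.74 d) = 16.1 / (4.74 × 1.6173) = 16.1 / 7.666 = 2.1002 ″/yr.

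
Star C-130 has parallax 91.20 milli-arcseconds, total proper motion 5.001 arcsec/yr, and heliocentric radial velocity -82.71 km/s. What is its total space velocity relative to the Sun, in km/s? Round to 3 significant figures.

d = 1/p = 1/0.09120″ = 10.965 pc.
v_t = 4.740 μ d = 4.740 × 5.001 × 10.965 = 259.92 km/s.
v = √(v_r² + v_t²) = √((-82.71)² + 259.92²) = √74399.4 = 272.76 km/s.

273 km/s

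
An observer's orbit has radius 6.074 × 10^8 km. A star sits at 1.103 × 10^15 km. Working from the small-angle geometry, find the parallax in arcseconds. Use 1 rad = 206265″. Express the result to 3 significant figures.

θ ≈ B/d = (6.074 × 10^8) / (1.103 × 10^15) = 5.5068 × 10^-7 rad.
In arcseconds: 5.5068 × 10^-7 × 206265 = 0.11359″.

0.114 arcsec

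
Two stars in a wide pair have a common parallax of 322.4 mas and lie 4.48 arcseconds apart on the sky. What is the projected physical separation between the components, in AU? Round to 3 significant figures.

d = 1/p = 1/0.3224″ = 3.1017 pc.
At distance d (pc), an angle of θ arcsec spans θ·d AU: s = 4.48 × 3.1017 = 13.896 AU.

13.9 AU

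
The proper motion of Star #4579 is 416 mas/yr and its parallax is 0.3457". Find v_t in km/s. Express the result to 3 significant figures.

d = 1/p = 1/0.3457″ = 2.8927 pc.
μ = 416 mas/yr = 0.416 ″/yr.
v_t = 4.74 × μ × d = 4.74 × 0.416 × 2.8927 = 5.7039 km/s.

5.70 km/s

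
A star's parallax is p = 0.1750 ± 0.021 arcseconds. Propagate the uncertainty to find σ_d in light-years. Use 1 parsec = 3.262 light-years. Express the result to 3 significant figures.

d = 1/p, so σ_d = σ_p / p².
σ_d = 0.0210 / (0.1750)² = 0.0210 / 0.030625 = 0.68571 pc = 0.68571 × 3.262 ly = 2.2368 ly.

2.24 ly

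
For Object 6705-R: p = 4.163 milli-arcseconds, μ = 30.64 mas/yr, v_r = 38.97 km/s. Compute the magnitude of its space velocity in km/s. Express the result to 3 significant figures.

d = 1/p = 1/0.004163″ = 240.21 pc.
μ = 30.64 mas/yr = 0.03064 ″/yr.
v_t = 4.740 μ d = 4.740 × 0.03064 × 240.21 = 34.887 km/s.
v = √(v_r² + v_t²) = √(38.97² + 34.887²) = √2735.76 = 52.304 km/s.

52.3 km/s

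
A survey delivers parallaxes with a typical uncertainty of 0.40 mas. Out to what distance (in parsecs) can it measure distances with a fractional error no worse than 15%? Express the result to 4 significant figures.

375.0 pc

σ_d/d = σ_p/p, so the condition is σ_p/p ≤ 0.15, i.e. p ≥ σ_p/0.15.
p_min = 0.40/0.15 = 2.6667 mas = 0.0026667 arcsec.
d_max = 1/p_min = 1/0.0026667 = 375 pc.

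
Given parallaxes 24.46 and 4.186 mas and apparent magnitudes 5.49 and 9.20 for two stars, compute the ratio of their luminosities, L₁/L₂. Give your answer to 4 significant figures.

L₁/L₂ = 0.8927

d₁ = 1/p₁ = 1/0.02446″ = 40.883 pc; d₂ = 1/p₂ = 1/0.004186″ = 238.89 pc.
M₁ = m₁ − 5 log₁₀ d₁ + 5 = 5.49 − 8.0577 + 5 = 2.4323.
M₂ = 9.20 − 11.8910 + 5 = 2.3090.
L₁/L₂ = 10^(0.4(M₂ − M₁)) = 10^(0.4 × (-0.1233)) = 10^(-0.04932) = 0.89265.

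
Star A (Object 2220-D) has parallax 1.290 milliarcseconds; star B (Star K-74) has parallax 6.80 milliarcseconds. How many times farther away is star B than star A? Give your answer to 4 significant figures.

Since d = 1/p, d_B/d_A = p_A/p_B.
= 1.290 / 6.80 = 0.18971.

0.1897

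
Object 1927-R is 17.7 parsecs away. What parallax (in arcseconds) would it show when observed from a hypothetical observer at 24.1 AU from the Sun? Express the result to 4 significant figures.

1.362 arcsec

p (arcsec) = B (AU) / d (pc).
p = 24.1 / 17.7 = 1.3616 arcsec.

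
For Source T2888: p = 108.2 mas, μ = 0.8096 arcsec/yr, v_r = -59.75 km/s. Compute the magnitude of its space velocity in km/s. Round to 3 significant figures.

d = 1/p = 1/0.1082″ = 9.2421 pc.
v_t = 4.740 μ d = 4.740 × 0.8096 × 9.2421 = 35.467 km/s.
v = √(v_r² + v_t²) = √((-59.75)² + 35.467²) = √4827.97 = 69.484 km/s.

69.5 km/s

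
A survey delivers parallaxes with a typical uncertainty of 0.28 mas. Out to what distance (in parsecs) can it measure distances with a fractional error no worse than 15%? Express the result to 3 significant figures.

σ_d/d = σ_p/p, so the condition is σ_p/p ≤ 0.15, i.e. p ≥ σ_p/0.15.
p_min = 0.28/0.15 = 1.8667 mas = 0.0018667 arcsec.
d_max = 1/p_min = 1/0.0018667 = 535.7 pc.

536 pc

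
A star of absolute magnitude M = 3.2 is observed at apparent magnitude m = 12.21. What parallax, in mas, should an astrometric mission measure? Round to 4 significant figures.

m − M = 12.21 − 3.2 = 9.01.
d = 10^((m−M)/5 + 1) = 10^2.802 = 633.87 pc.
p = 1/d = 1/633.87 = 0.0015776 arcsec = 1.5776 mas.

1.578 mas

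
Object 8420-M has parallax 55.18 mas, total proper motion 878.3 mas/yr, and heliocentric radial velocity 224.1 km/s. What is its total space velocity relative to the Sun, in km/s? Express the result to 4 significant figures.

236.5 km/s

d = 1/p = 1/0.05518″ = 18.123 pc.
μ = 878.3 mas/yr = 0.8783 ″/yr.
v_t = 4.740 μ d = 4.740 × 0.8783 × 18.123 = 75.449 km/s.
v = √(v_r² + v_t²) = √(224.1² + 75.449²) = √55913.4 = 236.46 km/s.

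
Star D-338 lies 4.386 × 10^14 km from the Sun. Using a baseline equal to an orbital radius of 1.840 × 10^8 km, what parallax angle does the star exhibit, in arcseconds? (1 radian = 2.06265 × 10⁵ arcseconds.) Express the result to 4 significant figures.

0.08653 arcsec

θ ≈ B/d = (1.840 × 10^8) / (4.386 × 10^14) = 4.1952 × 10^-7 rad.
In arcseconds: 4.1952 × 10^-7 × 206265 = 0.086532″.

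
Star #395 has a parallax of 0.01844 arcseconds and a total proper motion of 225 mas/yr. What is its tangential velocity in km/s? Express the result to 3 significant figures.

57.8 km/s

d = 1/p = 1/0.01844″ = 54.23 pc.
μ = 225 mas/yr = 0.225 ″/yr.
v_t = 4.74 × μ × d = 4.74 × 0.225 × 54.23 = 57.836 km/s.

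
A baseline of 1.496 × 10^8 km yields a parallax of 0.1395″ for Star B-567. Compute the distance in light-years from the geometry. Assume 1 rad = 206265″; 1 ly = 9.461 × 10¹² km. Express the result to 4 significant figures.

23.38 ly

θ = 0.1395″ = 0.1395/206265 = 6.7631 × 10^-7 rad.
d = B/θ = (1.496 × 10^8) / (6.7631 × 10^-7) = 2.2120 × 10^14 km = (2.2120 × 10^14) / (9.461 × 10^12) ly = 23.38 ly.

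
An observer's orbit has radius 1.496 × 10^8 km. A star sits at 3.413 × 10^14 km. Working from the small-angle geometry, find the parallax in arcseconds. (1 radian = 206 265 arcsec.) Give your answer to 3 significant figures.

0.0904 arcsec

θ ≈ B/d = (1.496 × 10^8) / (3.413 × 10^14) = 4.3832 × 10^-7 rad.
In arcseconds: 4.3832 × 10^-7 × 206265 = 0.09041″.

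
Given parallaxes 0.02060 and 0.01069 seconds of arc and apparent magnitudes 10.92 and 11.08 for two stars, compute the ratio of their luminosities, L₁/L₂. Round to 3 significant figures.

d₁ = 1/p₁ = 1/0.02060″ = 48.544 pc; d₂ = 1/p₂ = 1/0.01069″ = 93.545 pc.
M₁ = m₁ − 5 log₁₀ d₁ + 5 = 10.92 − 8.4307 + 5 = 7.4893.
M₂ = 11.08 − 9.8551 + 5 = 6.2249.
L₁/L₂ = 10^(0.4(M₂ − M₁)) = 10^(0.4 × (-1.2644)) = 10^(-0.50576) = 0.31206.

L₁/L₂ = 0.312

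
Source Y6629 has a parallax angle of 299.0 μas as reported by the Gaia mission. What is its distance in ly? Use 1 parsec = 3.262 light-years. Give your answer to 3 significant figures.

10900 ly

p = 299.0 μas = 0.0002990 arcsec.
d = 1/p = 1/0.0002990 = 3344.5 pc.
In light-years: 3344.5 × 3.262 = 10910 ly.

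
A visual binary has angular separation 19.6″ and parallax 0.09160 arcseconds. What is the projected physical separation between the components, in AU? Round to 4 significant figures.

214.0 AU

d = 1/p = 1/0.09160″ = 10.917 pc.
At distance d (pc), an angle of θ arcsec spans θ·d AU: s = 19.6 × 10.917 = 213.97 AU.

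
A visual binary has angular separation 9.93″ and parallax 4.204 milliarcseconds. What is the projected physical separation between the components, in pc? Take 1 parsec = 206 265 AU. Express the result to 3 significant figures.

0.0115 pc

d = 1/p = 1/0.004204″ = 237.87 pc.
At distance d (pc), an angle of θ arcsec spans θ·d AU: s = 9.93 × 237.87 = 2362 AU.
= 2362 / 206265 = 0.011451 pc.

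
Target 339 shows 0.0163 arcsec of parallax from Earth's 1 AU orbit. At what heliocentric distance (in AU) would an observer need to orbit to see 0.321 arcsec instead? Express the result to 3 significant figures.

Parallax scales linearly with baseline: p ∝ B, so B = p_target / p_Earth × 1 AU.
B = 0.321 / 0.0163 = 19.693 AU.

19.7 AU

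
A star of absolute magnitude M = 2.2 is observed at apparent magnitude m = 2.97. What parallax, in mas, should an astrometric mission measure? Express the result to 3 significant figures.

m − M = 2.97 − 2.2 = 0.77.
d = 10^((m−M)/5 + 1) = 10^1.154 = 14.256 pc.
p = 1/d = 1/14.256 = 0.070146 arcsec = 70.146 mas.

70.1 mas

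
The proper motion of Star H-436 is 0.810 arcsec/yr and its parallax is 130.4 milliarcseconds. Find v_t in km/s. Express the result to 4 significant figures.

d = 1/p = 1/0.1304″ = 7.6687 pc.
v_t = 4.74 × μ × d = 4.74 × 0.810 × 7.6687 = 29.443 km/s.

29.44 km/s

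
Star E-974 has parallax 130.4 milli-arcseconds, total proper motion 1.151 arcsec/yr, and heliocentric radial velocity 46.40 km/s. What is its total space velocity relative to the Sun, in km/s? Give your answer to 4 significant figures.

62.48 km/s

d = 1/p = 1/0.1304″ = 7.6687 pc.
v_t = 4.740 μ d = 4.740 × 1.151 × 7.6687 = 41.838 km/s.
v = √(v_r² + v_t²) = √(46.40² + 41.838²) = √3903.38 = 62.477 km/s.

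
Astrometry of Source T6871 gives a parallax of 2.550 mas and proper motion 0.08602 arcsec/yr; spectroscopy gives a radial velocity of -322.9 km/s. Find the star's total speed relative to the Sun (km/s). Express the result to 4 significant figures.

360.3 km/s

d = 1/p = 1/0.002550″ = 392.16 pc.
v_t = 4.740 μ d = 4.740 × 0.08602 × 392.16 = 159.9 km/s.
v = √(v_r² + v_t²) = √((-322.9)² + 159.9²) = √129832 = 360.32 km/s.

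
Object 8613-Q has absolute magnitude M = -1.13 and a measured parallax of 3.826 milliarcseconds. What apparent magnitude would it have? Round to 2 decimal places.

m = 5.96

d = 1/p = 1/0.003826″ = 261.37 pc.
m − M = 5 log₁₀ d − 5 = 5 log₁₀(261.37) − 5 = 12.0863 − 5 = 7.0863.
m = M + (m − M) = -1.13 + 7.0863 = 5.96.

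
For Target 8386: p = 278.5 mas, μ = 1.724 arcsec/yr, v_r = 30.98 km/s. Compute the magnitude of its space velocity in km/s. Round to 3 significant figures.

42.7 km/s

d = 1/p = 1/0.2785″ = 3.5907 pc.
v_t = 4.740 μ d = 4.740 × 1.724 × 3.5907 = 29.342 km/s.
v = √(v_r² + v_t²) = √(30.98² + 29.342²) = √1820.71 = 42.67 km/s.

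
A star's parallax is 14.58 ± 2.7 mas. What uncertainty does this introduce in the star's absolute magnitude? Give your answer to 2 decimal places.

M = m − 5 log₁₀ d + 5 = m + 5 log₁₀ p + 5, so ∂M/∂p = 5/(p ln 10).
σ_M = (5/ln 10) · (σ_p/p) = 2.1715 × 2.7/14.58 = 2.1715 × 0.18519 = 0.40214.

σ_M = 0.40 mag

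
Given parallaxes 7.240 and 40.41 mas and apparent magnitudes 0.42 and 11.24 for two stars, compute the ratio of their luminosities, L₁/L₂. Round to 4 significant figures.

d₁ = 1/p₁ = 1/0.007240″ = 138.12 pc; d₂ = 1/p₂ = 1/0.04041″ = 24.746 pc.
M₁ = m₁ − 5 log₁₀ d₁ + 5 = 0.42 − 10.7013 + 5 = -5.2813.
M₂ = 11.24 − 6.9675 + 5 = 9.2725.
L₁/L₂ = 10^(0.4(M₂ − M₁)) = 10^(0.4 × 14.5538) = 10^5.82152 = 6.6301 × 10^5.

L₁/L₂ = 663000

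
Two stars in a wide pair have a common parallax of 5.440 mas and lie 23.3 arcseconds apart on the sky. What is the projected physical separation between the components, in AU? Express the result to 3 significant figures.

d = 1/p = 1/0.005440″ = 183.82 pc.
At distance d (pc), an angle of θ arcsec spans θ·d AU: s = 23.3 × 183.82 = 4283 AU.

4280 AU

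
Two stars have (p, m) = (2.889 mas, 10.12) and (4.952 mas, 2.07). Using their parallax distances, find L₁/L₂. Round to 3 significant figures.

L₁/L₂ = 0.00177

d₁ = 1/p₁ = 1/0.002889″ = 346.14 pc; d₂ = 1/p₂ = 1/0.004952″ = 201.94 pc.
M₁ = m₁ − 5 log₁₀ d₁ + 5 = 10.12 − 12.6963 + 5 = 2.4237.
M₂ = 2.07 − 11.5261 + 5 = -4.4561.
L₁/L₂ = 10^(0.4(M₂ − M₁)) = 10^(0.4 × (-6.8798)) = 10^(-2.75192) = 0.0017704.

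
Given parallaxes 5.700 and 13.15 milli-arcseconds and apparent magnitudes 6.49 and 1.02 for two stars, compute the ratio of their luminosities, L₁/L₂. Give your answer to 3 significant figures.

d₁ = 1/p₁ = 1/0.005700″ = 175.44 pc; d₂ = 1/p₂ = 1/0.01315″ = 76.046 pc.
M₁ = m₁ − 5 log₁₀ d₁ + 5 = 6.49 − 11.2206 + 5 = 0.2694.
M₂ = 1.02 − 9.4054 + 5 = -3.3854.
L₁/L₂ = 10^(0.4(M₂ − M₁)) = 10^(0.4 × (-3.6548)) = 10^(-1.46192) = 0.034521.

L₁/L₂ = 0.0345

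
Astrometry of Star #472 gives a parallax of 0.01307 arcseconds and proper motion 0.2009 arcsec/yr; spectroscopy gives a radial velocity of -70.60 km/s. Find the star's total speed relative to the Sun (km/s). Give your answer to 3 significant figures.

101 km/s

d = 1/p = 1/0.01307″ = 76.511 pc.
v_t = 4.740 μ d = 4.740 × 0.2009 × 76.511 = 72.859 km/s.
v = √(v_r² + v_t²) = √((-70.60)² + 72.859²) = √10292.8 = 101.45 km/s.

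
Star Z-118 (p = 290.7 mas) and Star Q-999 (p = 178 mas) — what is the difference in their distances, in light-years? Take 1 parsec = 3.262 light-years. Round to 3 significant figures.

7.10 ly

d_A = 1/0.2907″ = 3.44 pc; d_B = 1/0.1780″ = 5.618 pc.
|d_B − d_A| = |5.618 − 3.44| = 2.178 pc = 2.178 × 3.262 ly = 7.1046 ly.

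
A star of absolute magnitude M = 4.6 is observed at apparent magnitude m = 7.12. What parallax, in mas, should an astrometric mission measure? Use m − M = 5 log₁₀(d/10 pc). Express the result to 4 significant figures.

m − M = 7.12 − 4.6 = 2.52.
d = 10^((m−M)/5 + 1) = 10^1.504 = 31.915 pc.
p = 1/d = 1/31.915 = 0.031333 arcsec = 31.333 mas.

31.33 mas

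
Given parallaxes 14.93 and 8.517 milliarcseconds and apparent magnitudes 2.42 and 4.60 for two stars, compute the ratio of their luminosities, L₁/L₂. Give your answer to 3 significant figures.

L₁/L₂ = 2.42

d₁ = 1/p₁ = 1/0.01493″ = 66.979 pc; d₂ = 1/p₂ = 1/0.008517″ = 117.41 pc.
M₁ = m₁ − 5 log₁₀ d₁ + 5 = 2.42 − 9.1297 + 5 = -1.7097.
M₂ = 4.60 − 10.3485 + 5 = -0.7485.
L₁/L₂ = 10^(0.4(M₂ − M₁)) = 10^(0.4 × 0.9612) = 10^0.38448 = 2.4237.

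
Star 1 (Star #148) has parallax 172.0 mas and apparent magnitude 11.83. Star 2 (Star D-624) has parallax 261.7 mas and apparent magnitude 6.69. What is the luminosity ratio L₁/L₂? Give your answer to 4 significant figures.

d₁ = 1/p₁ = 1/0.1720″ = 5.814 pc; d₂ = 1/p₂ = 1/0.2617″ = 3.8212 pc.
M₁ = m₁ − 5 log₁₀ d₁ + 5 = 11.83 − 3.8224 + 5 = 13.0076.
M₂ = 6.69 − 2.9110 + 5 = 8.7790.
L₁/L₂ = 10^(0.4(M₂ − M₁)) = 10^(0.4 × (-4.2286)) = 10^(-1.69144) = 0.02035.

L₁/L₂ = 0.02035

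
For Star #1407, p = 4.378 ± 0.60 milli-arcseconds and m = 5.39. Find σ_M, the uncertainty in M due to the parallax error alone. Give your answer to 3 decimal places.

M = m − 5 log₁₀ d + 5 = m + 5 log₁₀ p + 5, so ∂M/∂p = 5/(p ln 10).
σ_M = (5/ln 10) · (σ_p/p) = 2.1715 × 0.60/4.378 = 2.1715 × 0.13705 = 0.2976.

σ_M = 0.298 mag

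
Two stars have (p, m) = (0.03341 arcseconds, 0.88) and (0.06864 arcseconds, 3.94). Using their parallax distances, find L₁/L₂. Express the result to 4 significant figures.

d₁ = 1/p₁ = 1/0.03341″ = 29.931 pc; d₂ = 1/p₂ = 1/0.06864″ = 14.569 pc.
M₁ = m₁ − 5 log₁₀ d₁ + 5 = 0.88 − 7.3806 + 5 = -1.5006.
M₂ = 3.94 − 5.8171 + 5 = 3.1229.
L₁/L₂ = 10^(0.4(M₂ − M₁)) = 10^(0.4 × 4.6235) = 10^1.84940 = 70.697.

L₁/L₂ = 70.70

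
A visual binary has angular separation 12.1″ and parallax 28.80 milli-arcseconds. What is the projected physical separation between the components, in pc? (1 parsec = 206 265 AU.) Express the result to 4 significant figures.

0.002037 pc

d = 1/p = 1/0.02880″ = 34.722 pc.
At distance d (pc), an angle of θ arcsec spans θ·d AU: s = 12.1 × 34.722 = 420.14 AU.
= 420.14 / 206265 = 0.0020369 pc.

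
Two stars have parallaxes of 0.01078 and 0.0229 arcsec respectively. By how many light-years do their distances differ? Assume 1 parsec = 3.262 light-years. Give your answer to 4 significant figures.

160.2 ly

d_A = 1/0.01078″ = 92.764 pc; d_B = 1/0.02290″ = 43.668 pc.
|d_B − d_A| = |43.668 − 92.764| = 49.096 pc = 49.096 × 3.262 ly = 160.15 ly.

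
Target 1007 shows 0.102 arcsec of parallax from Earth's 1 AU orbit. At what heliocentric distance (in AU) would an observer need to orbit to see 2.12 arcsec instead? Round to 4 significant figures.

20.78 AU

Parallax scales linearly with baseline: p ∝ B, so B = p_target / p_Earth × 1 AU.
B = 2.12 / 0.102 = 20.784 AU.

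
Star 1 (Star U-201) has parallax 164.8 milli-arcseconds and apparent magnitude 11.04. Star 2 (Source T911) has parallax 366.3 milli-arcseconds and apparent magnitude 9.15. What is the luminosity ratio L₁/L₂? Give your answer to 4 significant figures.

d₁ = 1/p₁ = 1/0.1648″ = 6.068 pc; d₂ = 1/p₂ = 1/0.3663″ = 2.73 pc.
M₁ = m₁ − 5 log₁₀ d₁ + 5 = 11.04 − 3.9152 + 5 = 12.1248.
M₂ = 9.15 − 2.1808 + 5 = 11.9692.
L₁/L₂ = 10^(0.4(M₂ − M₁)) = 10^(0.4 × (-0.1556)) = 10^(-0.06224) = 0.86648.

L₁/L₂ = 0.8665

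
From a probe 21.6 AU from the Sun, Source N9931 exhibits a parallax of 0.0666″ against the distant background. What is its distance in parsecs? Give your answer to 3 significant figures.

With baseline B (in AU) and parallax p (in arcsec), d = B/p parsecs.
d = 21.6 / 0.0666 = 324.32 pc.

324 pc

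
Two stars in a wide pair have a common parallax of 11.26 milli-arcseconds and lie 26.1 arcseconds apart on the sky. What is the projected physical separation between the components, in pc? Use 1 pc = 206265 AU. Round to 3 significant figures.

d = 1/p = 1/0.01126″ = 88.81 pc.
At distance d (pc), an angle of θ arcsec spans θ·d AU: s = 26.1 × 88.81 = 2317.9 AU.
= 2317.9 / 206265 = 0.011237 pc.

0.0112 pc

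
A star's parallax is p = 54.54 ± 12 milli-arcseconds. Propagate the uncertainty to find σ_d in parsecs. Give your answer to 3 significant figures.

d = 1/p, so σ_d = σ_p / p².
σ_d = 0.0120 / (0.05454)² = 0.0120 / 0.0029746 = 4.0342 pc.

4.03 pc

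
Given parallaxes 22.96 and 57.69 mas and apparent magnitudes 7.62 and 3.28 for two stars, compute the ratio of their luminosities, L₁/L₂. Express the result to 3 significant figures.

L₁/L₂ = 0.116

d₁ = 1/p₁ = 1/0.02296″ = 43.554 pc; d₂ = 1/p₂ = 1/0.05769″ = 17.334 pc.
M₁ = m₁ − 5 log₁₀ d₁ + 5 = 7.62 − 8.1951 + 5 = 4.4249.
M₂ = 3.28 − 6.1945 + 5 = 2.0855.
L₁/L₂ = 10^(0.4(M₂ − M₁)) = 10^(0.4 × (-2.3394)) = 10^(-0.93576) = 0.11594.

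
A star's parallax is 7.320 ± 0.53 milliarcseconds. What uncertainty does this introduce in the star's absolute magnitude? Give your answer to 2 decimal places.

σ_M = 0.16 mag

M = m − 5 log₁₀ d + 5 = m + 5 log₁₀ p + 5, so ∂M/∂p = 5/(p ln 10).
σ_M = (5/ln 10) · (σ_p/p) = 2.1715 × 0.53/7.320 = 2.1715 × 0.072404 = 0.15723.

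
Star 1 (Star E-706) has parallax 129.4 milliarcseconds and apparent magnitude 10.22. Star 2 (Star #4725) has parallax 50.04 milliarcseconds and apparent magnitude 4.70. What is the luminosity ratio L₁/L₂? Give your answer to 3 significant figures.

L₁/L₂ = 0.000926

d₁ = 1/p₁ = 1/0.1294″ = 7.728 pc; d₂ = 1/p₂ = 1/0.05004″ = 19.984 pc.
M₁ = m₁ − 5 log₁₀ d₁ + 5 = 10.22 − 4.4403 + 5 = 10.7797.
M₂ = 4.70 − 6.5034 + 5 = 3.1966.
L₁/L₂ = 10^(0.4(M₂ − M₁)) = 10^(0.4 × (-7.5831)) = 10^(-3.03324) = 0.00092632.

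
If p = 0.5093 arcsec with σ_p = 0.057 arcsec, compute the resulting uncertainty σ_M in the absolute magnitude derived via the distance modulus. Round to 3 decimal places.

σ_M = 0.243 mag

M = m − 5 log₁₀ d + 5 = m + 5 log₁₀ p + 5, so ∂M/∂p = 5/(p ln 10).
σ_M = (5/ln 10) · (σ_p/p) = 2.1715 × 0.057/0.5093 = 2.1715 × 0.11192 = 0.24303.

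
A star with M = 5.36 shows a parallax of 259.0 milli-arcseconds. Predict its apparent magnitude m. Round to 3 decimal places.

m = 3.294

d = 1/p = 1/0.2590″ = 3.861 pc.
m − M = 5 log₁₀ d − 5 = 5 log₁₀(3.861) − 5 = 2.9335 − 5 = -2.0665.
m = M + (m − M) = 5.36 + (-2.0665) = 3.294.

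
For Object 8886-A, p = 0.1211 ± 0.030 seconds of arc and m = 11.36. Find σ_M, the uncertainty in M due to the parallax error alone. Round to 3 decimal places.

σ_M = 0.538 mag

M = m − 5 log₁₀ d + 5 = m + 5 log₁₀ p + 5, so ∂M/∂p = 5/(p ln 10).
σ_M = (5/ln 10) · (σ_p/p) = 2.1715 × 0.030/0.1211 = 2.1715 × 0.24773 = 0.53795.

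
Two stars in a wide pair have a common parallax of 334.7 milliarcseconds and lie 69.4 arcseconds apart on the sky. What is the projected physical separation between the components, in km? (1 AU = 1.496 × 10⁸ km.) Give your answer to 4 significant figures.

d = 1/p = 1/0.3347″ = 2.9878 pc.
At distance d (pc), an angle of θ arcsec spans θ·d AU: s = 69.4 × 2.9878 = 207.35 AU.
= 207.35 × 1.496 × 10⁸ km = 3.1020 × 10^10 km.

3.102 × 10^10 km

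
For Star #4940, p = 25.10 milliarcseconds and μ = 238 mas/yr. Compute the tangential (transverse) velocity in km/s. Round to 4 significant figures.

44.95 km/s

d = 1/p = 1/0.02510″ = 39.841 pc.
μ = 238 mas/yr = 0.238 ″/yr.
v_t = 4.74 × μ × d = 4.74 × 0.238 × 39.841 = 44.945 km/s.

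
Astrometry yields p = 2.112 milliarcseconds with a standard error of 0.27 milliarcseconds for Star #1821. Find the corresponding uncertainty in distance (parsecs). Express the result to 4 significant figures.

d = 1/p, so σ_d = σ_p / p².
σ_d = 0.000270 / (0.002112)² = 0.000270 / 0.0000044605 = 60.531 pc.

60.53 pc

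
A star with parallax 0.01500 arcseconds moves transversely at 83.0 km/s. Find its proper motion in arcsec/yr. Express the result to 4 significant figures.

0.2627 arcsec/yr

d = 1/p = 1/0.01500″ = 66.667 pc.
μ = v_t / (4.74 d) = 83.0 / (4.74 × 66.667) = 83.0 / 316 = 0.26266 ″/yr.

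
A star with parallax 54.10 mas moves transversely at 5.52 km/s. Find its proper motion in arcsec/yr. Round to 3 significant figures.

d = 1/p = 1/0.05410″ = 18.484 pc.
μ = v_t / (4.74 d) = 5.52 / (4.74 × 18.484) = 5.52 / 87.614 = 0.063004 ″/yr.

0.0630 arcsec/yr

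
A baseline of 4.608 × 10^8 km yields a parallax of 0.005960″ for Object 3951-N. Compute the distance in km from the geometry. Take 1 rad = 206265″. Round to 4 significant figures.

1.595 × 10^16 km

θ = 0.005960″ = 0.005960/206265 = 2.8895 × 10^-8 rad.
d = B/θ = (4.608 × 10^8) / (2.8895 × 10^-8) = 1.5947 × 10^16 km.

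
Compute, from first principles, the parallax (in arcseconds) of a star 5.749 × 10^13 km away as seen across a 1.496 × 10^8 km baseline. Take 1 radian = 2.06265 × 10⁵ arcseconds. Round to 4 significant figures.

θ ≈ B/d = (1.496 × 10^8) / (5.749 × 10^13) = 2.6022 × 10^-6 rad.
In arcseconds: 2.6022 × 10^-6 × 206265 = 0.53674″.

0.5367 arcsec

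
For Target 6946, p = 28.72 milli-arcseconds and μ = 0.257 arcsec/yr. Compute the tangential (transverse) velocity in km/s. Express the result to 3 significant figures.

42.4 km/s

d = 1/p = 1/0.02872″ = 34.819 pc.
v_t = 4.74 × μ × d = 4.74 × 0.257 × 34.819 = 42.416 km/s.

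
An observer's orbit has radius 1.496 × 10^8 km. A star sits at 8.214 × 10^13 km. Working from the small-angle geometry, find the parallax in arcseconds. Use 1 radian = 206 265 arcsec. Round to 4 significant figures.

θ ≈ B/d = (1.496 × 10^8) / (8.214 × 10^13) = 1.8213 × 10^-6 rad.
In arcseconds: 1.8213 × 10^-6 × 206265 = 0.37567″.

0.3757 arcsec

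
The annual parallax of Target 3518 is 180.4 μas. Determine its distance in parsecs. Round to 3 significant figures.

p = 180.4 μas = 0.0001804 arcsec.
d = 1/p = 1/0.0001804 = 5543.2 pc.

5540 pc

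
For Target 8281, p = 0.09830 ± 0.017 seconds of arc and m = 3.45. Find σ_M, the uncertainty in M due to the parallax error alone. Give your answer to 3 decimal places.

M = m − 5 log₁₀ d + 5 = m + 5 log₁₀ p + 5, so ∂M/∂p = 5/(p ln 10).
σ_M = (5/ln 10) · (σ_p/p) = 2.1715 × 0.017/0.09830 = 2.1715 × 0.17294 = 0.37554.

σ_M = 0.376 mag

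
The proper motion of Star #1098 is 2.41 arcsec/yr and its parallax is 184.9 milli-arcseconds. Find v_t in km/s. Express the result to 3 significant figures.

61.8 km/s

d = 1/p = 1/0.1849″ = 5.4083 pc.
v_t = 4.74 × μ × d = 4.74 × 2.41 × 5.4083 = 61.781 km/s.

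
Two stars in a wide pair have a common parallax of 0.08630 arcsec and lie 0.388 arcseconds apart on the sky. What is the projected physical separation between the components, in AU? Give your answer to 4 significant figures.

d = 1/p = 1/0.08630″ = 11.587 pc.
At distance d (pc), an angle of θ arcsec spans θ·d AU: s = 0.388 × 11.587 = 4.4958 AU.

4.496 AU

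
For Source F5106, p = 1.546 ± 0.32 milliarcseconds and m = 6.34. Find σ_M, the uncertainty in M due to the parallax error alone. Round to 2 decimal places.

σ_M = 0.45 mag

M = m − 5 log₁₀ d + 5 = m + 5 log₁₀ p + 5, so ∂M/∂p = 5/(p ln 10).
σ_M = (5/ln 10) · (σ_p/p) = 2.1715 × 0.32/1.546 = 2.1715 × 0.20699 = 0.44948.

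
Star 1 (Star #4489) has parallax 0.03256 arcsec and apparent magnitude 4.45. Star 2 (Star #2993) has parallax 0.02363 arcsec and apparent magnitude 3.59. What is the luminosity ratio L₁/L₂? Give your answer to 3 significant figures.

d₁ = 1/p₁ = 1/0.03256″ = 30.713 pc; d₂ = 1/p₂ = 1/0.02363″ = 42.319 pc.
M₁ = m₁ − 5 log₁₀ d₁ + 5 = 4.45 − 7.4366 + 5 = 2.0134.
M₂ = 3.59 − 8.1327 + 5 = 0.4573.
L₁/L₂ = 10^(0.4(M₂ − M₁)) = 10^(0.4 × (-1.5561)) = 10^(-0.62244) = 0.23854.

L₁/L₂ = 0.239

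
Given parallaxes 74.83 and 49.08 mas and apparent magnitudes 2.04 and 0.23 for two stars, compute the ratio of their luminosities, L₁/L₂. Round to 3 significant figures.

L₁/L₂ = 0.0812

d₁ = 1/p₁ = 1/0.07483″ = 13.364 pc; d₂ = 1/p₂ = 1/0.04908″ = 20.375 pc.
M₁ = m₁ − 5 log₁₀ d₁ + 5 = 2.04 − 5.6297 + 5 = 1.4103.
M₂ = 0.23 − 6.5455 + 5 = -1.3155.
L₁/L₂ = 10^(0.4(M₂ − M₁)) = 10^(0.4 × (-2.7258)) = 10^(-1.09032) = 0.081223.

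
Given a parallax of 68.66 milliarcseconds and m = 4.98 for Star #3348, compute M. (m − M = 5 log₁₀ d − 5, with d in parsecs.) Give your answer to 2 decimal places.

d = 1/p = 1/0.06866″ = 14.565 pc.
m − M = 5 log₁₀(14.565) − 5 = 5.8166 − 5 = 0.8166.
M = m − (m − M) = 4.98 − 0.8166 = 4.16.

M = 4.16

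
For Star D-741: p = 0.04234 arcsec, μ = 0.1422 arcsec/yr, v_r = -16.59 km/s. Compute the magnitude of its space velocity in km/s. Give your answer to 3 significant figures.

23.0 km/s

d = 1/p = 1/0.04234″ = 23.618 pc.
v_t = 4.740 μ d = 4.740 × 0.1422 × 23.618 = 15.919 km/s.
v = √(v_r² + v_t²) = √((-16.59)² + 15.919²) = √528.643 = 22.992 km/s.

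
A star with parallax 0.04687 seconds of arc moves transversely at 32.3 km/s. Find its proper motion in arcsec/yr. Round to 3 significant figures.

d = 1/p = 1/0.04687″ = 21.336 pc.
μ = v_t / (4.74 d) = 32.3 / (4.74 × 21.336) = 32.3 / 101.13 = 0.31939 ″/yr.

0.319 arcsec/yr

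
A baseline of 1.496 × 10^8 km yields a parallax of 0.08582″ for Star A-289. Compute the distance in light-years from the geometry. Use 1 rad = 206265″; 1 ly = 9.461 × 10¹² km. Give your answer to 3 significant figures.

38.0 ly

θ = 0.08582″ = 0.08582/206265 = 4.1607 × 10^-7 rad.
d = B/θ = (1.496 × 10^8) / (4.1607 × 10^-7) = 3.5955 × 10^14 km = (3.5955 × 10^14) / (9.461 × 10^12) ly = 38.003 ly.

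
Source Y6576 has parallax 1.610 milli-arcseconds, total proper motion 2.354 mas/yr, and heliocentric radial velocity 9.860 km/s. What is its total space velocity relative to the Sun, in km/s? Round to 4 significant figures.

d = 1/p = 1/0.001610″ = 621.12 pc.
μ = 2.354 mas/yr = 0.002354 ″/yr.
v_t = 4.740 μ d = 4.740 × 0.002354 × 621.12 = 6.9304 km/s.
v = √(v_r² + v_t²) = √(9.860² + 6.9304²) = √145.25 = 12.052 km/s.

12.05 km/s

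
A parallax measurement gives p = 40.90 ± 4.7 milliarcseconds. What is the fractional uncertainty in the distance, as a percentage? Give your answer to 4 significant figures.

11.49%

For d = 1/p, |σ_d/d| = |σ_p/p|.
σ_p/p = 4.7 / 40.90 = 0.11491 = 11.491%.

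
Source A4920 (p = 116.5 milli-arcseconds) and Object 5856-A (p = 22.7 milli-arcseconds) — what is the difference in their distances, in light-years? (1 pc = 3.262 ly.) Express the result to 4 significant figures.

115.7 ly

d_A = 1/0.1165″ = 8.5837 pc; d_B = 1/0.02270″ = 44.053 pc.
|d_B − d_A| = |44.053 − 8.5837| = 35.469 pc = 35.469 × 3.262 ly = 115.7 ly.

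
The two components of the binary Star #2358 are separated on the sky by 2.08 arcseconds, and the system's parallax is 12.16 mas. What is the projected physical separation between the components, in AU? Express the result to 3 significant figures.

d = 1/p = 1/0.01216″ = 82.237 pc.
At distance d (pc), an angle of θ arcsec spans θ·d AU: s = 2.08 × 82.237 = 171.05 AU.

171 AU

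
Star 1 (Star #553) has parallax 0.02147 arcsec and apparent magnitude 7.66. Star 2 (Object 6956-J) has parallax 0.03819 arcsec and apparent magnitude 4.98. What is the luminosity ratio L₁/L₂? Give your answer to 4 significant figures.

L₁/L₂ = 0.2681

d₁ = 1/p₁ = 1/0.02147″ = 46.577 pc; d₂ = 1/p₂ = 1/0.03819″ = 26.185 pc.
M₁ = m₁ − 5 log₁₀ d₁ + 5 = 7.66 − 8.3409 + 5 = 4.3191.
M₂ = 4.98 − 7.0903 + 5 = 2.8897.
L₁/L₂ = 10^(0.4(M₂ − M₁)) = 10^(0.4 × (-1.4294)) = 10^(-0.57176) = 0.26806.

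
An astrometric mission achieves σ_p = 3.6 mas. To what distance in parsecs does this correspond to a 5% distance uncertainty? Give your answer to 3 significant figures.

σ_d/d = σ_p/p, so the condition is σ_p/p ≤ 0.05, i.e. p ≥ σ_p/0.05.
p_min = 3.6/0.05 = 72 mas = 0.072 arcsec.
d_max = 1/p_min = 1/0.072 = 13.889 pc.

13.9 pc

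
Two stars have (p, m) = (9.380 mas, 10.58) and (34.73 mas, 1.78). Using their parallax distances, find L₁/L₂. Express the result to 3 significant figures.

L₁/L₂ = 0.00414

d₁ = 1/p₁ = 1/0.009380″ = 106.61 pc; d₂ = 1/p₂ = 1/0.03473″ = 28.794 pc.
M₁ = m₁ − 5 log₁₀ d₁ + 5 = 10.58 − 10.1390 + 5 = 5.4410.
M₂ = 1.78 − 7.2965 + 5 = -0.5165.
L₁/L₂ = 10^(0.4(M₂ − M₁)) = 10^(0.4 × (-5.9575)) = 10^(-2.38300) = 0.00414.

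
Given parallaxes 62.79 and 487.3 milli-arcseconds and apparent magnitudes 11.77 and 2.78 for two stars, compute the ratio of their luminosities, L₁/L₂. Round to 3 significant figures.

L₁/L₂ = 0.0153

d₁ = 1/p₁ = 1/0.06279″ = 15.926 pc; d₂ = 1/p₂ = 1/0.4873″ = 2.0521 pc.
M₁ = m₁ − 5 log₁₀ d₁ + 5 = 11.77 − 6.0105 + 5 = 10.7595.
M₂ = 2.78 − 1.5610 + 5 = 6.2190.
L₁/L₂ = 10^(0.4(M₂ − M₁)) = 10^(0.4 × (-4.5405)) = 10^(-1.81620) = 0.015269.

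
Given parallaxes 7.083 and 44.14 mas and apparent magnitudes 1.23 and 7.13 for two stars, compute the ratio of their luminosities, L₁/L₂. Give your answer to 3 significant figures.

L₁/L₂ = 8900

d₁ = 1/p₁ = 1/0.007083″ = 141.18 pc; d₂ = 1/p₂ = 1/0.04414″ = 22.655 pc.
M₁ = m₁ − 5 log₁₀ d₁ + 5 = 1.23 − 10.7489 + 5 = -4.5189.
M₂ = 7.13 − 6.7758 + 5 = 5.3542.
L₁/L₂ = 10^(0.4(M₂ − M₁)) = 10^(0.4 × 9.8731) = 10^3.94924 = 8896.9.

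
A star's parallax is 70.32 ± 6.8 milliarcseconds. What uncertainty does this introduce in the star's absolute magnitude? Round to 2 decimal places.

M = m − 5 log₁₀ d + 5 = m + 5 log₁₀ p + 5, so ∂M/∂p = 5/(p ln 10).
σ_M = (5/ln 10) · (σ_p/p) = 2.1715 × 6.8/70.32 = 2.1715 × 0.096701 = 0.20999.

σ_M = 0.21 mag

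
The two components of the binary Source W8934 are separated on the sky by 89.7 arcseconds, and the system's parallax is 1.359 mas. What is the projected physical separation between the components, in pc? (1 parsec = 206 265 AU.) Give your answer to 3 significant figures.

d = 1/p = 1/0.001359″ = 735.84 pc.
At distance d (pc), an angle of θ arcsec spans θ·d AU: s = 89.7 × 735.84 = 66005 AU.
= 66005 / 206265 = 0.32000 pc.

0.320 pc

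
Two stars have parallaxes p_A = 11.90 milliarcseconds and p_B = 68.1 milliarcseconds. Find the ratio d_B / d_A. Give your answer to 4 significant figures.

Since d = 1/p, d_B/d_A = p_A/p_B.
= 11.90 / 68.1 = 0.17474.

0.1747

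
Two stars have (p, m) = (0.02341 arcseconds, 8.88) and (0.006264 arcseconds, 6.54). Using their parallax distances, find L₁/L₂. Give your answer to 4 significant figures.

L₁/L₂ = 0.008297

d₁ = 1/p₁ = 1/0.02341″ = 42.717 pc; d₂ = 1/p₂ = 1/0.006264″ = 159.64 pc.
M₁ = m₁ − 5 log₁₀ d₁ + 5 = 8.88 − 8.1530 + 5 = 5.7270.
M₂ = 6.54 − 11.0157 + 5 = 0.5243.
L₁/L₂ = 10^(0.4(M₂ − M₁)) = 10^(0.4 × (-5.2027)) = 10^(-2.08108) = 0.008297.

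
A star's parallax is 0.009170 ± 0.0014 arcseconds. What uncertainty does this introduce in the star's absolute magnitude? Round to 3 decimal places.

M = m − 5 log₁₀ d + 5 = m + 5 log₁₀ p + 5, so ∂M/∂p = 5/(p ln 10).
σ_M = (5/ln 10) · (σ_p/p) = 2.1715 × 0.0014/0.009170 = 2.1715 × 0.15267 = 0.33152.

σ_M = 0.332 mag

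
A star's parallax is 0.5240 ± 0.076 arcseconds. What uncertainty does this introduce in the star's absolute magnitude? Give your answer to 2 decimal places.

σ_M = 0.31 mag

M = m − 5 log₁₀ d + 5 = m + 5 log₁₀ p + 5, so ∂M/∂p = 5/(p ln 10).
σ_M = (5/ln 10) · (σ_p/p) = 2.1715 × 0.076/0.5240 = 2.1715 × 0.14504 = 0.31495.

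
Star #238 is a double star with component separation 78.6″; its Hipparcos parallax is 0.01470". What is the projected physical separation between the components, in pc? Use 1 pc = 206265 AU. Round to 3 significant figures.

d = 1/p = 1/0.01470″ = 68.027 pc.
At distance d (pc), an angle of θ arcsec spans θ·d AU: s = 78.6 × 68.027 = 5346.9 AU.
= 5346.9 / 206265 = 0.025922 pc.

0.0259 pc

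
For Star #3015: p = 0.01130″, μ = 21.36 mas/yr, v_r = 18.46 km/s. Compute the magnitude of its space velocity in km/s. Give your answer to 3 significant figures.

20.5 km/s

d = 1/p = 1/0.01130″ = 88.496 pc.
μ = 21.36 mas/yr = 0.02136 ″/yr.
v_t = 4.740 μ d = 4.740 × 0.02136 × 88.496 = 8.9599 km/s.
v = √(v_r² + v_t²) = √(18.46² + 8.9599²) = √421.051 = 20.52 km/s.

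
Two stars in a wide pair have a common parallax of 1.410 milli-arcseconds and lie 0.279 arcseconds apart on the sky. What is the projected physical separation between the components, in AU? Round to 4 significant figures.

197.9 AU

d = 1/p = 1/0.001410″ = 709.22 pc.
At distance d (pc), an angle of θ arcsec spans θ·d AU: s = 0.279 × 709.22 = 197.87 AU.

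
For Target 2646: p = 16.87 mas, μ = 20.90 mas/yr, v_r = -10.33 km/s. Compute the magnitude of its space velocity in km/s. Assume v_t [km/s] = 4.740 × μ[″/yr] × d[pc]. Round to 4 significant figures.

11.88 km/s

d = 1/p = 1/0.01687″ = 59.277 pc.
μ = 20.90 mas/yr = 0.02090 ″/yr.
v_t = 4.740 μ d = 4.740 × 0.02090 × 59.277 = 5.8723 km/s.
v = √(v_r² + v_t²) = √((-10.33)² + 5.8723²) = √141.193 = 11.882 km/s.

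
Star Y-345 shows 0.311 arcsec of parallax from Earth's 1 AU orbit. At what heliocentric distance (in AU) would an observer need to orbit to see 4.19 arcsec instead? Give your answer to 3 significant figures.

13.5 AU

Parallax scales linearly with baseline: p ∝ B, so B = p_target / p_Earth × 1 AU.
B = 4.19 / 0.311 = 13.473 AU.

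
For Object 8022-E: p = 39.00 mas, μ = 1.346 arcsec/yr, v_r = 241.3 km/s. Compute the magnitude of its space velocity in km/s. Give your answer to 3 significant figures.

d = 1/p = 1/0.03900″ = 25.641 pc.
v_t = 4.740 μ d = 4.740 × 1.346 × 25.641 = 163.59 km/s.
v = √(v_r² + v_t²) = √(241.3² + 163.59²) = √84987.4 = 291.53 km/s.

292 km/s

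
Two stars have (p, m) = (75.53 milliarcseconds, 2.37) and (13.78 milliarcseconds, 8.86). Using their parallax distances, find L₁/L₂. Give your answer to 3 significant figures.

d₁ = 1/p₁ = 1/0.07553″ = 13.24 pc; d₂ = 1/p₂ = 1/0.01378″ = 72.569 pc.
M₁ = m₁ − 5 log₁₀ d₁ + 5 = 2.37 − 5.6094 + 5 = 1.7606.
M₂ = 8.86 − 9.3038 + 5 = 4.5562.
L₁/L₂ = 10^(0.4(M₂ − M₁)) = 10^(0.4 × 2.7956) = 10^1.11824 = 13.129.

L₁/L₂ = 13.1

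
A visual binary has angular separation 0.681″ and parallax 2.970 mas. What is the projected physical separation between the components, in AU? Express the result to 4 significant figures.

d = 1/p = 1/0.002970″ = 336.7 pc.
At distance d (pc), an angle of θ arcsec spans θ·d AU: s = 0.681 × 336.7 = 229.29 AU.

229.3 AU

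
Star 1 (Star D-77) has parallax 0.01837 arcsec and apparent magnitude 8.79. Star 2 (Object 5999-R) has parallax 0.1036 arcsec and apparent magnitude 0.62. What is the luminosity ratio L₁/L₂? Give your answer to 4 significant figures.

L₁/L₂ = 0.01716

d₁ = 1/p₁ = 1/0.01837″ = 54.437 pc; d₂ = 1/p₂ = 1/0.1036″ = 9.6525 pc.
M₁ = m₁ − 5 log₁₀ d₁ + 5 = 8.79 − 8.6795 + 5 = 5.1105.
M₂ = 0.62 − 4.9232 + 5 = 0.6968.
L₁/L₂ = 10^(0.4(M₂ − M₁)) = 10^(0.4 × (-4.4137)) = 10^(-1.76548) = 0.01716.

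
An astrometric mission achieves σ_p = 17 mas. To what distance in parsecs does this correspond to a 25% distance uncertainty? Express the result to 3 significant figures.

14.7 pc

σ_d/d = σ_p/p, so the condition is σ_p/p ≤ 0.25, i.e. p ≥ σ_p/0.25.
p_min = 17/0.25 = 68 mas = 0.068 arcsec.
d_max = 1/p_min = 1/0.068 = 14.706 pc.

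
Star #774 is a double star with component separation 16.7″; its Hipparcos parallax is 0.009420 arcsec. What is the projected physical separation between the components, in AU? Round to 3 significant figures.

d = 1/p = 1/0.009420″ = 106.16 pc.
At distance d (pc), an angle of θ arcsec spans θ·d AU: s = 16.7 × 106.16 = 1772.9 AU.

1770 AU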